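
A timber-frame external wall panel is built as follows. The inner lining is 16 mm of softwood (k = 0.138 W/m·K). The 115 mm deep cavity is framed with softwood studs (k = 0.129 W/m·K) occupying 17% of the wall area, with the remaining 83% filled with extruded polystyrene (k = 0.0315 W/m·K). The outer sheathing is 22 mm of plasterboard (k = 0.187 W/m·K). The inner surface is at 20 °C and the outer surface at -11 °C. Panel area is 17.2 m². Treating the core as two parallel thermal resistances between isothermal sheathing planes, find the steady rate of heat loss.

Q ≈ 203 W

Sheathing layers in series; stud and cavity paths in parallel between them.
R_inner = 0.016/(0.138×17.2) = 0.006741 K/W
R_stud  = 0.115/(0.129×0.17×17.2) = 0.3049 K/W
R_cav   = 0.115/(0.0315×0.83×17.2) = 0.2557 K/W
1/R_core = 1/R_stud + 1/R_cav → R_core = 0.1391 K/W
R_outer = 0.022/(0.187×17.2) = 0.00684 K/W
R_total = 0.1527 K/W
Q = ΔT/R_total = 31/0.1527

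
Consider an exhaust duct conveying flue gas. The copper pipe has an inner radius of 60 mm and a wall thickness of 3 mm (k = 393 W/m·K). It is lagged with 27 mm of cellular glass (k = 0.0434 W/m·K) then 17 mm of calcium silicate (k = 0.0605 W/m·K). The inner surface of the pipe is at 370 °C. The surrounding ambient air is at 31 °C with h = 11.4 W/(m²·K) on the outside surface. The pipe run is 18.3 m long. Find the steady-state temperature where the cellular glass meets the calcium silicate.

Per-layer cylindrical resistances, series-summed:
R_copper pipe wall = ln(63/60)/(2π×393×18.3) = 1.08×10^-6 K/W
R_cellular glass = ln(90/63)/(2π×0.0434×18.3) = 0.07147 K/W
R_calcium silicate = ln(107/90)/(2π×0.0605×18.3) = 0.02487 K/W
R_outer film = 1/(h_o·2πr_oL) = 1/(11.4×2π×0.107×18.3) = 0.00713 K/W
R_total = 0.1035 K/W
Q = ΔT/R_total = 339/0.1035
Q = 3280 W
T_interface = T_inner − Q·ΣR(inner→interface) = 370 − 3280×0.07148

T ≈ 136 °C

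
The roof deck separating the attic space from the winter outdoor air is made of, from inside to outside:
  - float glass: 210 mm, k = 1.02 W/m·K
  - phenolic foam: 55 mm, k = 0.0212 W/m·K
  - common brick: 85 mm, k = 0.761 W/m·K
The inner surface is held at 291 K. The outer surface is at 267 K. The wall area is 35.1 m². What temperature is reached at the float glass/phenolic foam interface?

T ≈ 289 K

Thermal resistances in series:
R_float glass = L/(kA) = 0.21/(1.02×35.1) = 0.005866 K/W
R_phenolic foam = L/(kA) = 0.055/(0.0212×35.1) = 0.07391 K/W
R_common brick = L/(kA) = 0.085/(0.761×35.1) = 0.003182 K/W
R_total = 0.08296 K/W;  Q = ΔT/R_total = 24/0.08296 = 289.3 W
T_interface = T_inner − Q·ΣR(inner→interface) = 291 − 289×0.005866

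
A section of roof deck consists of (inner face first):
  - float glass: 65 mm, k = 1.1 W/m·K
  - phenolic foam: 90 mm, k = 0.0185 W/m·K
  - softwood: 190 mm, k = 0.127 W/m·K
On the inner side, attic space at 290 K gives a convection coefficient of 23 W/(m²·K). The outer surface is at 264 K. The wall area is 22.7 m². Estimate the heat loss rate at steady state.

Thermal resistances in series:
R_inner film = 1/(h_i·A) = 1/(23×22.7) = 0.001915 K/W
R_float glass = L/(kA) = 0.065/(1.1×22.7) = 0.002603 K/W
R_phenolic foam = L/(kA) = 0.09/(0.0185×22.7) = 0.2143 K/W
R_softwood = L/(kA) = 0.19/(0.127×22.7) = 0.06591 K/W
R_total = 0.2847 K/W
Q = ΔT / R_total = 26 / 0.2847

Q ≈ 91.3 W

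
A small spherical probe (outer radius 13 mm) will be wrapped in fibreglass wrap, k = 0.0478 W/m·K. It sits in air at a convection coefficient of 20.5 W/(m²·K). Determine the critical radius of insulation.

r_cr ≈ 4.66 mm

For a sphere r_cr = 2k/h = 2×0.0478/20.5
r_cr = 4.66 mm; since the bare radius (13 mm) is above r_cr, any added insulation will reduce heat loss.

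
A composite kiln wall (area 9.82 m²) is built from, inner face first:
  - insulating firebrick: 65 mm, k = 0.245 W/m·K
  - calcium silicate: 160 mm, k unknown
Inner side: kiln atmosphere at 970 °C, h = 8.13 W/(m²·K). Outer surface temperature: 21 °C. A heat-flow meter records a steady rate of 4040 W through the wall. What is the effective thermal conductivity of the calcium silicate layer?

k ≈ 0.0834 W/(m·K)

Treating each layer as a thermal resistance in series:
R_inner film = 1/(h_i·A) = 1/(8.13×9.82) = 0.01253 K/W
R_insulating firebrick = L/(kA) = 0.065/(0.245×9.82) = 0.02702 K/W
Sum of known resistances R_other = 0.03954 K/W
Total R = ΔT/Q = 949/4040 = 0.2349 K/W
R_calcium silicate = R_total − R_other = 0.1954 K/W
k = L/(R·A) = 0.16/(0.1954×9.82)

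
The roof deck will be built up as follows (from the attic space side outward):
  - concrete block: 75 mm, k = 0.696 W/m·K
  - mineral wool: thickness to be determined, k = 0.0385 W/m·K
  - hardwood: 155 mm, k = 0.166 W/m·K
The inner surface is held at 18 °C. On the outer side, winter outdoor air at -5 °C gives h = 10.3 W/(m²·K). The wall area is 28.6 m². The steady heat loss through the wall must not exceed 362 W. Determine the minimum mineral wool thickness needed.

L ≈ 26.1 mm

Model the wall as resistances in series:
R_concrete block = L/(kA) = 0.075/(0.696×28.6) = 0.003768 K/W
R_hardwood = L/(kA) = 0.155/(0.166×28.6) = 0.03265 K/W
R_outer film = 1/(h_o·A) = 1/(10.3×28.6) = 0.003395 K/W
Sum of the known resistances R_other = 0.03981 K/W
Required total resistance R_tot = ΔT/Q_allow = 23/362 = 0.06354 K/W
R_mineral wool = R_tot − R_other = 0.02373 K/W
L = R·k·A = 0.02373×0.0385×28.6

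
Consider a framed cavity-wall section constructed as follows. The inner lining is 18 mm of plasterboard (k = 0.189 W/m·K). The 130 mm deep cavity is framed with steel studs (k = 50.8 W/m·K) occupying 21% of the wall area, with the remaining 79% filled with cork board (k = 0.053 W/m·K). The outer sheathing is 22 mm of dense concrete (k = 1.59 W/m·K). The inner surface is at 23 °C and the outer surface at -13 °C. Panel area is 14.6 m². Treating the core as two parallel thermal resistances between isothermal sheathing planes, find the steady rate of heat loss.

Sheathing layers in series; stud and cavity paths in parallel between them.
R_inner = 0.018/(0.189×14.6) = 0.006523 K/W
R_stud  = 0.13/(50.8×0.21×14.6) = 8.347×10^-4 K/W
R_cav   = 0.13/(0.053×0.79×14.6) = 0.2127 K/W
1/R_core = 1/R_stud + 1/R_cav → R_core = 8.314×10^-4 K/W
R_outer = 0.022/(1.59×14.6) = 9.477×10^-4 K/W
R_total = 0.008302 K/W
Q = ΔT/R_total = 36/0.008302

Q ≈ 4340 W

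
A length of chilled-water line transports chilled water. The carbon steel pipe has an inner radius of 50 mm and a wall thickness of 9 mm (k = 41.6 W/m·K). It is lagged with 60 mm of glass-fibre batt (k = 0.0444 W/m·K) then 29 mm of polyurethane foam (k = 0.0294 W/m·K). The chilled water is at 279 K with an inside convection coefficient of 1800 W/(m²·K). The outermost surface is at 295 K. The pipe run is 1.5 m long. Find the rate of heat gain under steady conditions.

Treating each annulus and film as a series resistance:
R_inner film = 1/(h_i·2πr₁L) = 1/(1800×2π×0.05×1.5) = 0.001179 K/W
R_carbon steel pipe wall = ln(59/50)/(2π×41.6×1.5) = 4.222×10^-4 K/W
R_glass-fibre batt = ln(119/59)/(2π×0.0444×1.5) = 1.677 K/W
R_polyurethane foam = ln(148/119)/(2π×0.0294×1.5) = 0.7871 K/W
R_total = 2.465 K/W
Q = ΔT/R_total = 16/2.465

Q ≈ 6.49 W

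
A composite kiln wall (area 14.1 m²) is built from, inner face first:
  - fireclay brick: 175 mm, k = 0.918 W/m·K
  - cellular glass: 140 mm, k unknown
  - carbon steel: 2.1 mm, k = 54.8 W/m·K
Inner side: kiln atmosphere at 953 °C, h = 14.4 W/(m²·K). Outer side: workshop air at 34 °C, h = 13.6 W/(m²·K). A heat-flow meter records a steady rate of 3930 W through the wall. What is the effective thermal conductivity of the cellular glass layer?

k ≈ 0.0472 W/(m·K)

Treating each layer as a thermal resistance in series:
R_inner film = 1/(h_i·A) = 1/(14.4×14.1) = 0.004925 K/W
R_fireclay brick = L/(kA) = 0.175/(0.918×14.1) = 0.01352 K/W
R_carbon steel = L/(kA) = 0.0021/(54.8×14.1) = 2.718×10^-6 K/W
R_outer film = 1/(h_o·A) = 1/(13.6×14.1) = 0.005215 K/W
Sum of known resistances R_other = 0.02366 K/W
Total R = ΔT/Q = 919/3930 = 0.2338 K/W
R_cellular glass = R_total − R_other = 0.2102 K/W
k = L/(R·A) = 0.14/(0.2102×14.1)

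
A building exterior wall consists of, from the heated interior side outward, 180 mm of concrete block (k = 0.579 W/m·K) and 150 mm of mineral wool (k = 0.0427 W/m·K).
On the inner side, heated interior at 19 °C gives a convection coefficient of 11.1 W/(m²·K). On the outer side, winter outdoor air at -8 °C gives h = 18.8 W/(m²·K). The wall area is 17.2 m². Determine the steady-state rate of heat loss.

Q ≈ 117 W

Model the wall as resistances in series:
R_inner film = 1/(h_i·A) = 1/(11.1×17.2) = 0.005238 K/W
R_concrete block = L/(kA) = 0.18/(0.579×17.2) = 0.01807 K/W
R_mineral wool = L/(kA) = 0.15/(0.0427×17.2) = 0.2042 K/W
R_outer film = 1/(h_o·A) = 1/(18.8×17.2) = 0.003093 K/W
R_total = 0.2306 K/W
Q = ΔT / R_total = 27 / 0.2306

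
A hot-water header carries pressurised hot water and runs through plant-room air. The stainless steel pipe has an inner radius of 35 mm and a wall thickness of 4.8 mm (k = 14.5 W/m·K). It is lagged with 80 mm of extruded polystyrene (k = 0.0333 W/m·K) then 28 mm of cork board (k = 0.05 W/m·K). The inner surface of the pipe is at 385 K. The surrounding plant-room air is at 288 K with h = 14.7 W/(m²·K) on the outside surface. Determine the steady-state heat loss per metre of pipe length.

q′ ≈ 16.1 W/m

For a radial system each layer contributes R = ln(r_out/r_in)/(2πkL); films add R = 1/(hA).
R_stainless steel pipe wall = ln(39.8/35)/(2π×14.5×1) = 0.001411 K/W
R_extruded polystyrene = ln(119.8/39.8)/(2π×0.0333×1) = 5.267 K/W
R_cork board = ln(147.8/119.8)/(2π×0.05×1) = 0.6686 K/W
R_outer film = 1/(h_o·2πr_oL) = 1/(14.7×2π×0.1478×1) = 0.07325 K/W
R_total = 6.01 K/W
Q = ΔT/R_total = 97/6.01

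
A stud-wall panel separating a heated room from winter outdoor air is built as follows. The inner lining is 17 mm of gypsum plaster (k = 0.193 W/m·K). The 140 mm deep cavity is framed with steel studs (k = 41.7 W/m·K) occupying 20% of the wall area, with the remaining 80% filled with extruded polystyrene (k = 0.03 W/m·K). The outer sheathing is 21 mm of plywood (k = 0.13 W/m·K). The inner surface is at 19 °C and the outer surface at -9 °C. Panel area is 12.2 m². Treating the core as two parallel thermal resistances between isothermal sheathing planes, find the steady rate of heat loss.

Q ≈ 1280 W

Sheathing layers in series; stud and cavity paths in parallel between them.
R_inner = 0.017/(0.193×12.2) = 0.00722 K/W
R_stud  = 0.14/(41.7×0.2×12.2) = 0.001376 K/W
R_cav   = 0.14/(0.03×0.8×12.2) = 0.4781 K/W
1/R_core = 1/R_stud + 1/R_cav → R_core = 0.001372 K/W
R_outer = 0.021/(0.13×12.2) = 0.01324 K/W
R_total = 0.02183 K/W
Q = ΔT/R_total = 28/0.02183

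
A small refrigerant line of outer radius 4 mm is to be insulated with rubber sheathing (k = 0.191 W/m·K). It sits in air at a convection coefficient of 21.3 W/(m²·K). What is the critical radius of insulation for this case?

r_cr ≈ 8.97 mm

For a cylinder r_cr = k/h = 0.191/21.3
r_cr = 8.97 mm; since the bare radius (4 mm) is below r_cr, adding a thin layer of insulation will *increase* heat loss.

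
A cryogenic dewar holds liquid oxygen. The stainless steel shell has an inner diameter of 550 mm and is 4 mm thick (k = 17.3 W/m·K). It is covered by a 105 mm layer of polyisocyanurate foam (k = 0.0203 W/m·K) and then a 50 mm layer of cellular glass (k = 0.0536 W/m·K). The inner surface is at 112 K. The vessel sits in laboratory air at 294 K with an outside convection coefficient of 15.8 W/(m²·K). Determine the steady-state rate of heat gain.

Q ≈ 42.2 W

Each spherical layer contributes R = (1/r_i − 1/r_o)/(4πk):
R_stainless steel shell = (1/0.275 − 1/0.279)/(4π×17.3) = 2.398×10^-4 K/W
R_polyisocyanurate foam = (1/0.279 − 1/0.384)/(4π×0.0203) = 3.842 K/W
R_cellular glass = (1/0.384 − 1/0.434)/(4π×0.0536) = 0.4454 K/W
R_outer film = 1/(h·4πr_o²) = 1/(15.8×4π×0.434²) = 0.02674 K/W
R_total = 4.314 K/W
Q = ΔT/R_total = 182/4.314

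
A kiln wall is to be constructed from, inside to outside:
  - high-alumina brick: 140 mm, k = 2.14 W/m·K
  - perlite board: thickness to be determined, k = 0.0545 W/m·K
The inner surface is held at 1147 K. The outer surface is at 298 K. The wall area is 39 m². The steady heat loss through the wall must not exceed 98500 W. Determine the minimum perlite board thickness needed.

Series thermal resistances:
R_high-alumina brick = L/(kA) = 0.14/(2.14×39) = 0.001677 K/W
Sum of the known resistances R_other = 0.001677 K/W
Required total resistance R_tot = ΔT/Q_allow = 849/98500 = 0.008619 K/W
R_perlite board = R_tot − R_other = 0.006942 K/W
L = R·k·A = 0.006942×0.0545×39

L ≈ 14.8 mm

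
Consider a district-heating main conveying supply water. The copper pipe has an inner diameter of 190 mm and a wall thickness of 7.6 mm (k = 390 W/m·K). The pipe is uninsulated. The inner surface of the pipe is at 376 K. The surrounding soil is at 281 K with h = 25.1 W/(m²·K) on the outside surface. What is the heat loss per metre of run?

q′ ≈ 1540 W/m

Per-layer cylindrical resistances, series-summed:
R_copper pipe wall = ln(102.6/95)/(2π×390×1) = 3.141×10^-5 K/W
R_outer film = 1/(h_o·2πr_oL) = 1/(25.1×2π×0.1026×1) = 0.0618 K/W
R_total = 0.06183 K/W
Q = ΔT/R_total = 95/0.06183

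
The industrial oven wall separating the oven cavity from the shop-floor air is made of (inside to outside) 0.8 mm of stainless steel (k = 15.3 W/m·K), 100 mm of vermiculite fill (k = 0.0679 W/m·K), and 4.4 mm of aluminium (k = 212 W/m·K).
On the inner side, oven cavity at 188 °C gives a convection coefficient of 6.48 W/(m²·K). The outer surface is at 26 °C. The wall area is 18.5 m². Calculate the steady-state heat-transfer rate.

Model the wall as resistances in series:
R_inner film = 1/(h_i·A) = 1/(6.48×18.5) = 0.008342 K/W
R_stainless steel = L/(kA) = 0.0008/(15.3×18.5) = 2.826×10^-6 K/W
R_vermiculite fill = L/(kA) = 0.1/(0.0679×18.5) = 0.07961 K/W
R_aluminium = L/(kA) = 0.0044/(212×18.5) = 1.122×10^-6 K/W
R_total = 0.08795 K/W
Q = ΔT / R_total = 162 / 0.08795

Q ≈ 1840 W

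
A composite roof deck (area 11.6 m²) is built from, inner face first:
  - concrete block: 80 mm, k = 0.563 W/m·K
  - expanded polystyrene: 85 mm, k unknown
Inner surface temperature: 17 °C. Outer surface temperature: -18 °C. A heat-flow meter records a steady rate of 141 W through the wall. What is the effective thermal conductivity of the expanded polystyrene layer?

k ≈ 0.0311 W/(m·K)

Model the wall as resistances in series:
R_concrete block = L/(kA) = 0.08/(0.563×11.6) = 0.01225 K/W
Sum of known resistances R_other = 0.01225 K/W
Total R = ΔT/Q = 35/141 = 0.2482 K/W
R_expanded polystyrene = R_total − R_other = 0.236 K/W
k = L/(R·A) = 0.085/(0.236×11.6)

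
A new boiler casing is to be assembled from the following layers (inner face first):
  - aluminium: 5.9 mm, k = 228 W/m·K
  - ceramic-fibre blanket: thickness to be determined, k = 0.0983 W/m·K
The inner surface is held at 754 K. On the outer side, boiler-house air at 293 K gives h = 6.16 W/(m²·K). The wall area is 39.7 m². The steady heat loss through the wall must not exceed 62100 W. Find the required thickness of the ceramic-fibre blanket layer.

Series thermal resistances:
R_aluminium = L/(kA) = 0.0059/(228×39.7) = 6.518×10^-7 K/W
R_outer film = 1/(h_o·A) = 1/(6.16×39.7) = 0.004089 K/W
Sum of the known resistances R_other = 0.00409 K/W
Required total resistance R_tot = ΔT/Q_allow = 461/62100 = 0.007424 K/W
R_ceramic-fibre blanket = R_tot − R_other = 0.003334 K/W
L = R·k·A = 0.003334×0.0983×39.7

L ≈ 13 mm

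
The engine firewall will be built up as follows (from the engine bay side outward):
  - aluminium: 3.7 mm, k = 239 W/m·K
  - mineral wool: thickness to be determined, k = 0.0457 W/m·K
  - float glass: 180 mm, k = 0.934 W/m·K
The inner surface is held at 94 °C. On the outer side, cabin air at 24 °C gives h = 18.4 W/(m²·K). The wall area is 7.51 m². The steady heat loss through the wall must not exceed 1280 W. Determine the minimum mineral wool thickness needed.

Model the wall as resistances in series:
R_aluminium = L/(kA) = 0.0037/(239×7.51) = 2.061×10^-6 K/W
R_float glass = L/(kA) = 0.18/(0.934×7.51) = 0.02566 K/W
R_outer film = 1/(h_o·A) = 1/(18.4×7.51) = 0.007237 K/W
Sum of the known resistances R_other = 0.0329 K/W
Required total resistance R_tot = ΔT/Q_allow = 70/1280 = 0.05469 K/W
R_mineral wool = R_tot − R_other = 0.02179 K/W
L = R·k·A = 0.02179×0.0457×7.51

L ≈ 7.48 mm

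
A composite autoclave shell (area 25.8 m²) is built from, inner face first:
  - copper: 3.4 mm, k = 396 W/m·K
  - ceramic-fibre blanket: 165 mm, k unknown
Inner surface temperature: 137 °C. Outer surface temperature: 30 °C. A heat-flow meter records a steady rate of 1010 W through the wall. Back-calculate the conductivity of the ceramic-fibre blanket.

k ≈ 0.0604 W/(m·K)

Model the wall as resistances in series:
R_copper = L/(kA) = 0.0034/(396×25.8) = 3.328×10^-7 K/W
Sum of known resistances R_other = 3.328×10^-7 K/W
Total R = ΔT/Q = 107/1010 = 0.1059 K/W
R_ceramic-fibre blanket = R_total − R_other = 0.1059 K/W
k = L/(R·A) = 0.165/(0.1059×25.8)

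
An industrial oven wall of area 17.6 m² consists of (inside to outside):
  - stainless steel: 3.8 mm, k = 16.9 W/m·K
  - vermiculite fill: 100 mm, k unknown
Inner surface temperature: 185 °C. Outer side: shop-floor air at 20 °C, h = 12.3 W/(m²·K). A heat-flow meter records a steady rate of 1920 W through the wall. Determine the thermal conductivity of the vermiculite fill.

Treating each layer as a thermal resistance in series:
R_stainless steel = L/(kA) = 0.0038/(16.9×17.6) = 1.278×10^-5 K/W
R_outer film = 1/(h_o·A) = 1/(12.3×17.6) = 0.004619 K/W
Sum of known resistances R_other = 0.004632 K/W
Total R = ΔT/Q = 165/1920 = 0.08594 K/W
R_vermiculite fill = R_total − R_other = 0.08131 K/W
k = L/(R·A) = 0.1/(0.08131×17.6)

k ≈ 0.0699 W/(m·K)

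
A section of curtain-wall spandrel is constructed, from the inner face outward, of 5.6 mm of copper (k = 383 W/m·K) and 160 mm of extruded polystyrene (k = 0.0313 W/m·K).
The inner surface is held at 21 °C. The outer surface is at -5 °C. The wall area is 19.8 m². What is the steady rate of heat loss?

Q ≈ 101 W

Model the wall as resistances in series:
R_copper = L/(kA) = 0.0056/(383×19.8) = 7.385×10^-7 K/W
R_extruded polystyrene = L/(kA) = 0.16/(0.0313×19.8) = 0.2582 K/W
R_total = 0.2582 K/W
Q = ΔT / R_total = 26 / 0.2582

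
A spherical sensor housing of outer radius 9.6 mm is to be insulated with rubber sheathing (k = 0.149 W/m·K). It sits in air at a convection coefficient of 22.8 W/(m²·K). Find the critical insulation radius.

For a sphere r_cr = 2k/h = 2×0.149/22.8
r_cr = 13.1 mm; since the bare radius (9.6 mm) is below r_cr, adding a thin layer of insulation will *increase* heat loss.

r_cr ≈ 13.1 mm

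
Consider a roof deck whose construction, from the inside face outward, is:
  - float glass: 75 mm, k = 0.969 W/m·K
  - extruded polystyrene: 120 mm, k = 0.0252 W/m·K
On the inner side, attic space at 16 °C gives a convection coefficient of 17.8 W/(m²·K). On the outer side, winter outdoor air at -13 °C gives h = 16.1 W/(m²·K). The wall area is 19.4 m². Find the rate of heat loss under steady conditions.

Model the wall as resistances in series:
R_inner film = 1/(h_i·A) = 1/(17.8×19.4) = 0.002896 K/W
R_float glass = L/(kA) = 0.075/(0.969×19.4) = 0.00399 K/W
R_extruded polystyrene = L/(kA) = 0.12/(0.0252×19.4) = 0.2455 K/W
R_outer film = 1/(h_o·A) = 1/(16.1×19.4) = 0.003202 K/W
R_total = 0.2555 K/W
Q = ΔT / R_total = 29 / 0.2555

Q ≈ 113 W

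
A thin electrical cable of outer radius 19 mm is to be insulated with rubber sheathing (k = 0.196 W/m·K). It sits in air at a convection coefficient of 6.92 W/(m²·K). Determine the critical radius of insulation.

For a cylinder r_cr = k/h = 0.196/6.92
r_cr = 28.3 mm; since the bare radius (19 mm) is below r_cr, adding a thin layer of insulation will *increase* heat loss.

r_cr ≈ 28.3 mm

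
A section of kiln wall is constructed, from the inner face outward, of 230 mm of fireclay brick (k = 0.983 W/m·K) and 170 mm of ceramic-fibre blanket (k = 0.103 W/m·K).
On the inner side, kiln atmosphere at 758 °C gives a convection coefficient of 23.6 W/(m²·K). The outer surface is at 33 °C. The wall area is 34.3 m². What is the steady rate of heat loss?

Q ≈ 12900 W

Model the wall as resistances in series:
R_inner film = 1/(h_i·A) = 1/(23.6×34.3) = 0.001235 K/W
R_fireclay brick = L/(kA) = 0.23/(0.983×34.3) = 0.006822 K/W
R_ceramic-fibre blanket = L/(kA) = 0.17/(0.103×34.3) = 0.04812 K/W
R_total = 0.05618 K/W
Q = ΔT / R_total = 725 / 0.05618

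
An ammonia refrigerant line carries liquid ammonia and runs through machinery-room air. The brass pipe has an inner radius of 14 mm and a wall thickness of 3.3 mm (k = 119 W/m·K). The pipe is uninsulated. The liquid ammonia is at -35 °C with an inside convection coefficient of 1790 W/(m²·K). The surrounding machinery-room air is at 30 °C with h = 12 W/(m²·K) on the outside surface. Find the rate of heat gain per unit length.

q′ ≈ 84.1 W/m

Radial resistances (cylindrical: R_cond = ln(r_o/r_i)/(2πkL), R_conv = 1/(h·2πrL)):
R_inner film = 1/(h_i·2πr₁L) = 1/(1790×2π×0.014×1) = 0.006351 K/W
R_brass pipe wall = ln(17.3/14)/(2π×119×1) = 2.831×10^-4 K/W
R_outer film = 1/(h_o·2πr_oL) = 1/(12×2π×0.0173×1) = 0.7666 K/W
R_total = 0.7733 K/W
Q = ΔT/R_total = 65/0.7733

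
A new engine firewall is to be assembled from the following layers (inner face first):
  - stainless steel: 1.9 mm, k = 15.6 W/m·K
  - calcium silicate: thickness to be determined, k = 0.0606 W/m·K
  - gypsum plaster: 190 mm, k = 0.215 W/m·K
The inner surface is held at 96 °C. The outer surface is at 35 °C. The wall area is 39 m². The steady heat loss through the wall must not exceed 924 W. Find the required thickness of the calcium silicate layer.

L ≈ 102 mm

Thermal resistances in series:
R_stainless steel = L/(kA) = 0.0019/(15.6×39) = 3.123×10^-6 K/W
R_gypsum plaster = L/(kA) = 0.19/(0.215×39) = 0.02266 K/W
Sum of the known resistances R_other = 0.02266 K/W
Required total resistance R_tot = ΔT/Q_allow = 61/924 = 0.06602 K/W
R_calcium silicate = R_tot − R_other = 0.04335 K/W
L = R·k·A = 0.04335×0.0606×39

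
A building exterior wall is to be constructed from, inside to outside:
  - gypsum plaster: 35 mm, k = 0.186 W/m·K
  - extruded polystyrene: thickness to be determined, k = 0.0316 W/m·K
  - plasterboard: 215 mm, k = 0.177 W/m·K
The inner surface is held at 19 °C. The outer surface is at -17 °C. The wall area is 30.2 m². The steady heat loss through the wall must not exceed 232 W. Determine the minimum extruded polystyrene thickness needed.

Series thermal resistances:
R_gypsum plaster = L/(kA) = 0.035/(0.186×30.2) = 0.006231 K/W
R_plasterboard = L/(kA) = 0.215/(0.177×30.2) = 0.04022 K/W
Sum of the known resistances R_other = 0.04645 K/W
Required total resistance R_tot = ΔT/Q_allow = 36/232 = 0.1552 K/W
R_extruded polystyrene = R_tot − R_other = 0.1087 K/W
L = R·k·A = 0.1087×0.0316×30.2

L ≈ 104 mm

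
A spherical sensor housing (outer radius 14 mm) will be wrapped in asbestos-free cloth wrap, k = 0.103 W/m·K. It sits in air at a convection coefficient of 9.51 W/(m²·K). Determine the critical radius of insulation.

For a sphere r_cr = 2k/h = 2×0.103/9.51
r_cr = 21.7 mm; since the bare radius (14 mm) is below r_cr, adding a thin layer of insulation will *increase* heat loss.

r_cr ≈ 21.7 mm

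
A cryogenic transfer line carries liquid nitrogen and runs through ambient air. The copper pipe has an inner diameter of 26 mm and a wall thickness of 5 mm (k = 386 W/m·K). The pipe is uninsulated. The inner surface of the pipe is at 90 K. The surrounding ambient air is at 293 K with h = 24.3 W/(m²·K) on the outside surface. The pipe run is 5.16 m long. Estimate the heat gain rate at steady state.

Q ≈ 2880 W

Treating each annulus and film as a series resistance:
R_copper pipe wall = ln(18/13)/(2π×386×5.16) = 2.6×10^-5 K/W
R_outer film = 1/(h_o·2πr_oL) = 1/(24.3×2π×0.018×5.16) = 0.07052 K/W
R_total = 0.07054 K/W
Q = ΔT/R_total = 203/0.07054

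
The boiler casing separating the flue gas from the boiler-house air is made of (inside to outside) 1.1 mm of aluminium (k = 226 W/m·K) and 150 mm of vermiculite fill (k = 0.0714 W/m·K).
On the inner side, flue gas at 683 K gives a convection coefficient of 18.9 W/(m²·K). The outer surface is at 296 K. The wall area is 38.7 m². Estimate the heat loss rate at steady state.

Q ≈ 6950 W

Thermal resistances in series:
R_inner film = 1/(h_i·A) = 1/(18.9×38.7) = 0.001367 K/W
R_aluminium = L/(kA) = 0.0011/(226×38.7) = 1.258×10^-7 K/W
R_vermiculite fill = L/(kA) = 0.15/(0.0714×38.7) = 0.05429 K/W
R_total = 0.05565 K/W
Q = ΔT / R_total = 387 / 0.05565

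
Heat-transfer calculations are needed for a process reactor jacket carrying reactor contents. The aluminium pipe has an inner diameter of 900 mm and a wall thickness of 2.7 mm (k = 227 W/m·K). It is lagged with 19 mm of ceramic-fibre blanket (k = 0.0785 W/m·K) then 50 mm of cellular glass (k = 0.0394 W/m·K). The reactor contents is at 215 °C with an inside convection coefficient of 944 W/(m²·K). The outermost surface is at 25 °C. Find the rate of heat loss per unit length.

q′ ≈ 387 W/m

Treating each annulus and film as a series resistance:
R_inner film = 1/(h_i·2πr₁L) = 1/(944×2π×0.45×1) = 3.747×10^-4 K/W
R_aluminium pipe wall = ln(452.7/450)/(2π×227×1) = 4.194×10^-6 K/W
R_ceramic-fibre blanket = ln(471.7/452.7)/(2π×0.0785×1) = 0.08336 K/W
R_cellular glass = ln(521.7/471.7)/(2π×0.0394×1) = 0.407 K/W
R_total = 0.4907 K/W
Q = ΔT/R_total = 190/0.4907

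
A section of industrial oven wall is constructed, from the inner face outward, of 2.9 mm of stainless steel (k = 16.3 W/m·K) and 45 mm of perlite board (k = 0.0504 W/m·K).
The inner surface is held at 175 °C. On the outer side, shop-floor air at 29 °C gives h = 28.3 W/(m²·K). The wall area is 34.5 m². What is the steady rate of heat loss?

Using the resistance-network approach (series):
R_stainless steel = L/(kA) = 0.0029/(16.3×34.5) = 5.157×10^-6 K/W
R_perlite board = L/(kA) = 0.045/(0.0504×34.5) = 0.02588 K/W
R_outer film = 1/(h_o·A) = 1/(28.3×34.5) = 0.001024 K/W
R_total = 0.02691 K/W
Q = ΔT / R_total = 146 / 0.02691

Q ≈ 5430 W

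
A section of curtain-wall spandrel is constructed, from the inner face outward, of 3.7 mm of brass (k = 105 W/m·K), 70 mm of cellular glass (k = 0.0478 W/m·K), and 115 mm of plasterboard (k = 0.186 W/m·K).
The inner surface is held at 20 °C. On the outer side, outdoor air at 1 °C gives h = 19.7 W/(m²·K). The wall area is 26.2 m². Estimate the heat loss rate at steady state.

Q ≈ 233 W

Thermal resistances in series:
R_brass = L/(kA) = 0.0037/(105×26.2) = 1.345×10^-6 K/W
R_cellular glass = L/(kA) = 0.07/(0.0478×26.2) = 0.05589 K/W
R_plasterboard = L/(kA) = 0.115/(0.186×26.2) = 0.0236 K/W
R_outer film = 1/(h_o·A) = 1/(19.7×26.2) = 0.001937 K/W
R_total = 0.08143 K/W
Q = ΔT / R_total = 19 / 0.08143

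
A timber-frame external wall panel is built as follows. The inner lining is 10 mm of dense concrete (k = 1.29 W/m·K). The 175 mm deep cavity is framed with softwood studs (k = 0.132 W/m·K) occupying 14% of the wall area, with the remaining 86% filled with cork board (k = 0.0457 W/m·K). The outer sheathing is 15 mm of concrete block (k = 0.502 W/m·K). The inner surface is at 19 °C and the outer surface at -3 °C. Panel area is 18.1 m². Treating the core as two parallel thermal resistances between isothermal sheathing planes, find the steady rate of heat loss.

Sheathing layers in series; stud and cavity paths in parallel between them.
R_inner = 0.01/(1.29×18.1) = 4.283×10^-4 K/W
R_stud  = 0.175/(0.132×0.14×18.1) = 0.5232 K/W
R_cav   = 0.175/(0.0457×0.86×18.1) = 0.246 K/W
1/R_core = 1/R_stud + 1/R_cav → R_core = 0.1673 K/W
R_outer = 0.015/(0.502×18.1) = 0.001651 K/W
R_total = 0.1694 K/W
Q = ΔT/R_total = 22/0.1694

Q ≈ 130 W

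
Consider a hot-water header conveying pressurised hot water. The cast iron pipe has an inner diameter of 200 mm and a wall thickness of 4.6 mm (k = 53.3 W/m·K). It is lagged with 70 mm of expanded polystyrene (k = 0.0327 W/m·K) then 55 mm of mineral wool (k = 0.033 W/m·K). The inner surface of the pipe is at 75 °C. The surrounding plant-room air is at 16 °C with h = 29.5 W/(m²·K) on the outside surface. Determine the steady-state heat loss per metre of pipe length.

q′ ≈ 15.4 W/m

Per-layer cylindrical resistances, series-summed:
R_cast iron pipe wall = ln(104.6/100)/(2π×53.3×1) = 1.343×10^-4 K/W
R_expanded polystyrene = ln(174.6/104.6)/(2π×0.0327×1) = 2.494 K/W
R_mineral wool = ln(229.6/174.6)/(2π×0.033×1) = 1.321 K/W
R_outer film = 1/(h_o·2πr_oL) = 1/(29.5×2π×0.2296×1) = 0.0235 K/W
R_total = 3.838 K/W
Q = ΔT/R_total = 59/3.838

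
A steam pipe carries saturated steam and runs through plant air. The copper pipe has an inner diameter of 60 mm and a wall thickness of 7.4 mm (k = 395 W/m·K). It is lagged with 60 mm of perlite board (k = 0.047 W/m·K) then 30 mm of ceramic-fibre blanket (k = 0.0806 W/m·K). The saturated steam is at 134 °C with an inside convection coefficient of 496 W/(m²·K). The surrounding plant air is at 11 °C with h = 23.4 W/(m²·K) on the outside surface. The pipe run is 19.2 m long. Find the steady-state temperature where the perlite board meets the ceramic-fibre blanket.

Per-layer cylindrical resistances, series-summed:
R_inner film = 1/(h_i·2πr₁L) = 1/(496×2π×0.03×19.2) = 5.571×10^-4 K/W
R_copper pipe wall = ln(37.4/30)/(2π×395×19.2) = 4.627×10^-6 K/W
R_perlite board = ln(97.4/37.4)/(2π×0.047×19.2) = 0.1688 K/W
R_ceramic-fibre blanket = ln(127.4/97.4)/(2π×0.0806×19.2) = 0.02761 K/W
R_outer film = 1/(h_o·2πr_oL) = 1/(23.4×2π×0.1274×19.2) = 0.002781 K/W
R_total = 0.1998 K/W
Q = ΔT/R_total = 123/0.1998
Q = 616 W
T_interface = T_inner − Q·ΣR(inner→interface) = 134 − 616×0.1694

T ≈ 29.7 °C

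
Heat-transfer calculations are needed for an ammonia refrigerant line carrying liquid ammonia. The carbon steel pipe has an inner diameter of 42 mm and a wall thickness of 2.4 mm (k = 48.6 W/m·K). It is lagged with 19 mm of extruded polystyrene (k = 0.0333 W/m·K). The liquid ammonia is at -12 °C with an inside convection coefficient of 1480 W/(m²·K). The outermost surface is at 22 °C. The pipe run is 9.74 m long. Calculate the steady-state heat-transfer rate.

Per-layer cylindrical resistances, series-summed:
R_inner film = 1/(h_i·2πr₁L) = 1/(1480×2π×0.021×9.74) = 5.258×10^-4 K/W
R_carbon steel pipe wall = ln(23.4/21)/(2π×48.6×9.74) = 3.638×10^-5 K/W
R_extruded polystyrene = ln(42.4/23.4)/(2π×0.0333×9.74) = 0.2917 K/W
R_total = 0.2922 K/W
Q = ΔT/R_total = 34/0.2922

Q ≈ 116 W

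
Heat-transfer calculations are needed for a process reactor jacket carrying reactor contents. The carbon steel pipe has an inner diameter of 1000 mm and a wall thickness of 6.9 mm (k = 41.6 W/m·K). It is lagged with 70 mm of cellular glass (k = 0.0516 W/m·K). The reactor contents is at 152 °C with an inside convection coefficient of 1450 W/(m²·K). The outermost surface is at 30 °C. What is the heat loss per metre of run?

q′ ≈ 306 W/m

Cylindrical conduction, so R = ln(r₂/r₁)/(2πkL) per layer, in series:
R_inner film = 1/(h_i·2πr₁L) = 1/(1450×2π×0.5×1) = 2.195×10^-4 K/W
R_carbon steel pipe wall = ln(506.9/500)/(2π×41.6×1) = 5.244×10^-5 K/W
R_cellular glass = ln(576.9/506.9)/(2π×0.0516×1) = 0.399 K/W
R_total = 0.3993 K/W
Q = ΔT/R_total = 122/0.3993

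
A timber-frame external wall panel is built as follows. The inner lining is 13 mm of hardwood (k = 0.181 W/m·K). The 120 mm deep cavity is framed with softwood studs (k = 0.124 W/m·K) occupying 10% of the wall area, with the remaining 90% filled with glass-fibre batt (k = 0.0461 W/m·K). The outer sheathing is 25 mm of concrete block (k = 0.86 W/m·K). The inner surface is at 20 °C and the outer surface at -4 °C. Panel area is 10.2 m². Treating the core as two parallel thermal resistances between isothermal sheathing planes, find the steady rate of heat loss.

Sheathing layers in series; stud and cavity paths in parallel between them.
R_inner = 0.013/(0.181×10.2) = 0.007041 K/W
R_stud  = 0.12/(0.124×0.1×10.2) = 0.9488 K/W
R_cav   = 0.12/(0.0461×0.9×10.2) = 0.2836 K/W
1/R_core = 1/R_stud + 1/R_cav → R_core = 0.2183 K/W
R_outer = 0.025/(0.86×10.2) = 0.00285 K/W
R_total = 0.2282 K/W
Q = ΔT/R_total = 24/0.2282

Q ≈ 105 W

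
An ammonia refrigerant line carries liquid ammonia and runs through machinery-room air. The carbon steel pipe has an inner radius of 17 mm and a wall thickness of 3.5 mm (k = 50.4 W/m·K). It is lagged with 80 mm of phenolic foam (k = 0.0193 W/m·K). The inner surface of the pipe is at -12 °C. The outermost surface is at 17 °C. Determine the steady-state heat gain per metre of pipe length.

For a radial system each layer contributes R = ln(r_out/r_in)/(2πkL); films add R = 1/(hA).
R_carbon steel pipe wall = ln(20.5/17)/(2π×50.4×1) = 5.912×10^-4 K/W
R_phenolic foam = ln(100.5/20.5)/(2π×0.0193×1) = 13.11 K/W
R_total = 13.11 K/W
Q = ΔT/R_total = 29/13.11

q′ ≈ 2.21 W/m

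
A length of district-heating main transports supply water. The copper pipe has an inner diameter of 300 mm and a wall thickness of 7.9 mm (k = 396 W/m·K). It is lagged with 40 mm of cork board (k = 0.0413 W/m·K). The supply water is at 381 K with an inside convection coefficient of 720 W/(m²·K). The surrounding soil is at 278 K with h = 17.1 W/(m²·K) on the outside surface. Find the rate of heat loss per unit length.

q′ ≈ 112 W/m

Per-layer cylindrical resistances, series-summed:
R_inner film = 1/(h_i·2πr₁L) = 1/(720×2π×0.15×1) = 0.001474 K/W
R_copper pipe wall = ln(157.9/150)/(2π×396×1) = 2.063×10^-5 K/W
R_cork board = ln(197.9/157.9)/(2π×0.0413×1) = 0.8701 K/W
R_outer film = 1/(h_o·2πr_oL) = 1/(17.1×2π×0.1979×1) = 0.04703 K/W
R_total = 0.9187 K/W
Q = ΔT/R_total = 103/0.9187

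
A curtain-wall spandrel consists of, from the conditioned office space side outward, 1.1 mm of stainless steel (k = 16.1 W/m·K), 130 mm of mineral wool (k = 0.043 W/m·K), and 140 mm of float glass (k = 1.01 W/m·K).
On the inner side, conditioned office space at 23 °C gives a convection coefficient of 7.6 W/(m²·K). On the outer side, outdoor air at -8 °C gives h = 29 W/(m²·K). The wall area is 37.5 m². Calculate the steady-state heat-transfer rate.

Q ≈ 349 W

Treating each layer as a thermal resistance in series:
R_inner film = 1/(h_i·A) = 1/(7.6×37.5) = 0.003509 K/W
R_stainless steel = L/(kA) = 0.0011/(16.1×37.5) = 1.822×10^-6 K/W
R_mineral wool = L/(kA) = 0.13/(0.043×37.5) = 0.08062 K/W
R_float glass = L/(kA) = 0.14/(1.01×37.5) = 0.003696 K/W
R_outer film = 1/(h_o·A) = 1/(29×37.5) = 9.195×10^-4 K/W
R_total = 0.08875 K/W
Q = ΔT / R_total = 31 / 0.08875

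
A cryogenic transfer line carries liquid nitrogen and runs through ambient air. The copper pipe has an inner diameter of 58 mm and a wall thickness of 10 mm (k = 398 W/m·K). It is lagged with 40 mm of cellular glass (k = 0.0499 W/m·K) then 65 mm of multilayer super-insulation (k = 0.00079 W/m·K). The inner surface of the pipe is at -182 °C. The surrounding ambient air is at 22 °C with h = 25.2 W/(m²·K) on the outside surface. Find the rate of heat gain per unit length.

q′ ≈ 1.66 W/m

Treating each annulus and film as a series resistance:
R_copper pipe wall = ln(39/29)/(2π×398×1) = 1.185×10^-4 K/W
R_cellular glass = ln(79/39)/(2π×0.0499×1) = 2.251 K/W
R_multilayer super-insulation = ln(144/79)/(2π×0.00079×1) = 121 K/W
R_outer film = 1/(h_o·2πr_oL) = 1/(25.2×2π×0.144×1) = 0.04386 K/W
R_total = 123.2 K/W
Q = ΔT/R_total = 204/123.2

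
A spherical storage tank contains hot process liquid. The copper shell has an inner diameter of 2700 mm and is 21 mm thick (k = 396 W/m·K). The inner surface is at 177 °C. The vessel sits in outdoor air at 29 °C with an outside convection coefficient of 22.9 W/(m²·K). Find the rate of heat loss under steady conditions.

Radial (spherical) resistances in series:
R_copper shell = (1/1.35 − 1/1.371)/(4π×396) = 2.28×10^-6 K/W
R_outer film = 1/(h·4πr_o²) = 1/(22.9×4π×1.371²) = 0.001849 K/W
R_total = 0.001851 K/W
Q = ΔT/R_total = 148/0.001851

Q ≈ 80000 W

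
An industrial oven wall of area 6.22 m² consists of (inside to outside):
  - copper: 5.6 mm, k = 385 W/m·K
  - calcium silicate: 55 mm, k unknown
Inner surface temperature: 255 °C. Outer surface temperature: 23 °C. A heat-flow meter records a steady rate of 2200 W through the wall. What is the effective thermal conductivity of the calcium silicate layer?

k ≈ 0.0839 W/(m·K)

Model the wall as resistances in series:
R_copper = L/(kA) = 0.0056/(385×6.22) = 2.338×10^-6 K/W
Sum of known resistances R_other = 2.338×10^-6 K/W
Total R = ΔT/Q = 232/2200 = 0.1055 K/W
R_calcium silicate = R_total − R_other = 0.1055 K/W
k = L/(R·A) = 0.055/(0.1055×6.22)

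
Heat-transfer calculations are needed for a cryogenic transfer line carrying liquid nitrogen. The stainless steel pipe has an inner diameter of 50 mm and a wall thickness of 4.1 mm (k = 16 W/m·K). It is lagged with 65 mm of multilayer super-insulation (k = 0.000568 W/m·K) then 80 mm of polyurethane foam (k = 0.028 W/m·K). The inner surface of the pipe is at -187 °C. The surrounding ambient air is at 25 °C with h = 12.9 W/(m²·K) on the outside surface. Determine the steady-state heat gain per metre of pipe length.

Cylindrical conduction, so R = ln(r₂/r₁)/(2πkL) per layer, in series:
R_stainless steel pipe wall = ln(29.1/25)/(2π×16×1) = 0.001511 K/W
R_multilayer super-insulation = ln(94.1/29.1)/(2π×0.000568×1) = 328.9 K/W
R_polyurethane foam = ln(174.1/94.1)/(2π×0.028×1) = 3.497 K/W
R_outer film = 1/(h_o·2πr_oL) = 1/(12.9×2π×0.1741×1) = 0.07086 K/W
R_total = 332.4 K/W
Q = ΔT/R_total = 212/332.4

q′ ≈ 0.638 W/m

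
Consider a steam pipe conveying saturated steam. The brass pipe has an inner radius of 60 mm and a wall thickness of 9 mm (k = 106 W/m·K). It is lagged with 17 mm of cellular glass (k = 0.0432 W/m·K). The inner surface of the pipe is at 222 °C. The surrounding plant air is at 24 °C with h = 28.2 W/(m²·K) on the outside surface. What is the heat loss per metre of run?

Radial resistances (cylindrical: R_cond = ln(r_o/r_i)/(2πkL), R_conv = 1/(h·2πrL)):
R_brass pipe wall = ln(69/60)/(2π×106×1) = 2.098×10^-4 K/W
R_cellular glass = ln(86/69)/(2π×0.0432×1) = 0.8114 K/W
R_outer film = 1/(h_o·2πr_oL) = 1/(28.2×2π×0.086×1) = 0.06563 K/W
R_total = 0.8772 K/W
Q = ΔT/R_total = 198/0.8772

q′ ≈ 226 W/m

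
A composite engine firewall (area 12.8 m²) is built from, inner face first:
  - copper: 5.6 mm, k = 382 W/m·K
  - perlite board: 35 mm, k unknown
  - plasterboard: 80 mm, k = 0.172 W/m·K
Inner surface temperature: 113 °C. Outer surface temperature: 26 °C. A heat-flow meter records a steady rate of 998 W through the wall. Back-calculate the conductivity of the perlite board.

k ≈ 0.0538 W/(m·K)

Model the wall as resistances in series:
R_copper = L/(kA) = 0.0056/(382×12.8) = 1.145×10^-6 K/W
R_plasterboard = L/(kA) = 0.08/(0.172×12.8) = 0.03634 K/W
Sum of known resistances R_other = 0.03634 K/W
Total R = ΔT/Q = 87/998 = 0.08717 K/W
R_perlite board = R_total − R_other = 0.05084 K/W
k = L/(R·A) = 0.035/(0.05084×12.8)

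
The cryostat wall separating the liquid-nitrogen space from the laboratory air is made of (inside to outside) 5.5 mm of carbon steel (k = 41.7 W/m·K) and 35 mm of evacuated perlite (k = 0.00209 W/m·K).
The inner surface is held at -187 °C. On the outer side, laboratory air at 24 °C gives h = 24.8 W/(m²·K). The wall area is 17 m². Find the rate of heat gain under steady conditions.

Model the wall as resistances in series:
R_carbon steel = L/(kA) = 0.0055/(41.7×17) = 7.758×10^-6 K/W
R_evacuated perlite = L/(kA) = 0.035/(0.00209×17) = 0.9851 K/W
R_outer film = 1/(h_o·A) = 1/(24.8×17) = 0.002372 K/W
R_total = 0.9875 K/W
Q = ΔT / R_total = 211 / 0.9875

Q ≈ 214 W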